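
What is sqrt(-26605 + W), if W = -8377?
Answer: I*sqrt(34982) ≈ 187.03*I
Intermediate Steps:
sqrt(-26605 + W) = sqrt(-26605 - 8377) = sqrt(-34982) = I*sqrt(34982)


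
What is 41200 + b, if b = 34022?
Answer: 75222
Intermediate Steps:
41200 + b = 41200 + 34022 = 75222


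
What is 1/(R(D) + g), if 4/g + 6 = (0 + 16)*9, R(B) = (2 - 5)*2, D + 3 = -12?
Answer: -69/412 ≈ -0.16748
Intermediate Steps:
D = -15 (D = -3 - 12 = -15)
R(B) = -6 (R(B) = -3*2 = -6)
g = 2/69 (g = 4/(-6 + (0 + 16)*9) = 4/(-6 + 16*9) = 4/(-6 + 144) = 4/138 = 4*(1/138) = 2/69 ≈ 0.028986)
1/(R(D) + g) = 1/(-6 + 2/69) = 1/(-412/69) = -69/412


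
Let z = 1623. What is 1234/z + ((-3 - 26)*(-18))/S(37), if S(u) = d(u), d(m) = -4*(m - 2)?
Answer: -337223/113610 ≈ -2.9683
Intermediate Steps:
d(m) = 8 - 4*m (d(m) = -4*(-2 + m) = 8 - 4*m)
S(u) = 8 - 4*u
1234/z + ((-3 - 26)*(-18))/S(37) = 1234/1623 + ((-3 - 26)*(-18))/(8 - 4*37) = 1234*(1/1623) + (-29*(-18))/(8 - 148) = 1234/1623 + 522/(-140) = 1234/1623 + 522*(-1/140) = 1234/1623 - 261/70 = -337223/113610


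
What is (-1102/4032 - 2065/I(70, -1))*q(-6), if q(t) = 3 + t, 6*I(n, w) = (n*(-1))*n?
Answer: -22733/3360 ≈ -6.7658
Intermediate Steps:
I(n, w) = -n**2/6 (I(n, w) = ((n*(-1))*n)/6 = ((-n)*n)/6 = (-n**2)/6 = -n**2/6)
(-1102/4032 - 2065/I(70, -1))*q(-6) = (-1102/4032 - 2065/((-1/6*70**2)))*(3 - 6) = (-1102*1/4032 - 2065/((-1/6*4900)))*(-3) = (-551/2016 - 2065/(-2450/3))*(-3) = (-551/2016 - 2065*(-3/2450))*(-3) = (-551/2016 + 177/70)*(-3) = (22733/10080)*(-3) = -22733/3360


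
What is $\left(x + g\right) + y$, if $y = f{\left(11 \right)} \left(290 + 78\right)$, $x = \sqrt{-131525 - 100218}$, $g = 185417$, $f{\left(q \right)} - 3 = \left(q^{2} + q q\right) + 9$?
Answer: $278889 + i \sqrt{231743} \approx 2.7889 \cdot 10^{5} + 481.4 i$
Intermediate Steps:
$f{\left(q \right)} = 12 + 2 q^{2}$ ($f{\left(q \right)} = 3 + \left(\left(q^{2} + q q\right) + 9\right) = 3 + \left(\left(q^{2} + q^{2}\right) + 9\right) = 3 + \left(2 q^{2} + 9\right) = 3 + \left(9 + 2 q^{2}\right) = 12 + 2 q^{2}$)
$x = i \sqrt{231743}$ ($x = \sqrt{-231743} = i \sqrt{231743} \approx 481.4 i$)
$y = 93472$ ($y = \left(12 + 2 \cdot 11^{2}\right) \left(290 + 78\right) = \left(12 + 2 \cdot 121\right) 368 = \left(12 + 242\right) 368 = 254 \cdot 368 = 93472$)
$\left(x + g\right) + y = \left(i \sqrt{231743} + 185417\right) + 93472 = \left(185417 + i \sqrt{231743}\right) + 93472 = 278889 + i \sqrt{231743}$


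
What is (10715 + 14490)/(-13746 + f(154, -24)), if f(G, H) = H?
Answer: -5041/2754 ≈ -1.8304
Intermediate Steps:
(10715 + 14490)/(-13746 + f(154, -24)) = (10715 + 14490)/(-13746 - 24) = 25205/(-13770) = 25205*(-1/13770) = -5041/2754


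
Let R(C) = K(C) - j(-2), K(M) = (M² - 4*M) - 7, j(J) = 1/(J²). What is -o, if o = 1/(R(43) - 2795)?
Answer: 4/4501 ≈ 0.00088869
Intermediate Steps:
j(J) = J⁻²
K(M) = -7 + M² - 4*M
R(C) = -29/4 + C² - 4*C (R(C) = (-7 + C² - 4*C) - 1/(-2)² = (-7 + C² - 4*C) - 1*¼ = (-7 + C² - 4*C) - ¼ = -29/4 + C² - 4*C)
o = -4/4501 (o = 1/((-29/4 + 43² - 4*43) - 2795) = 1/((-29/4 + 1849 - 172) - 2795) = 1/(6679/4 - 2795) = 1/(-4501/4) = -4/4501 ≈ -0.00088869)
-o = -1*(-4/4501) = 4/4501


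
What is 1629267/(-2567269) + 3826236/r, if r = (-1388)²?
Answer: 1671030626559/1236489172084 ≈ 1.3514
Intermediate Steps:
r = 1926544
1629267/(-2567269) + 3826236/r = 1629267/(-2567269) + 3826236/1926544 = 1629267*(-1/2567269) + 3826236*(1/1926544) = -1629267/2567269 + 956559/481636 = 1671030626559/1236489172084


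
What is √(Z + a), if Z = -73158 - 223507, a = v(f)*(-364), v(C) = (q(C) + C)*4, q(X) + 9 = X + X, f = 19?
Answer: I*√366553 ≈ 605.44*I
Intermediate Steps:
q(X) = -9 + 2*X (q(X) = -9 + (X + X) = -9 + 2*X)
v(C) = -36 + 12*C (v(C) = ((-9 + 2*C) + C)*4 = (-9 + 3*C)*4 = -36 + 12*C)
a = -69888 (a = (-36 + 12*19)*(-364) = (-36 + 228)*(-364) = 192*(-364) = -69888)
Z = -296665
√(Z + a) = √(-296665 - 69888) = √(-366553) = I*√366553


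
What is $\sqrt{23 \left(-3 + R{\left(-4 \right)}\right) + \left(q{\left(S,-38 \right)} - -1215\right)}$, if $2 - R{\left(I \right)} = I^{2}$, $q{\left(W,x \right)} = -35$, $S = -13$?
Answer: $\sqrt{789} \approx 28.089$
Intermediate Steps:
$R{\left(I \right)} = 2 - I^{2}$
$\sqrt{23 \left(-3 + R{\left(-4 \right)}\right) + \left(q{\left(S,-38 \right)} - -1215\right)} = \sqrt{23 \left(-3 + \left(2 - \left(-4\right)^{2}\right)\right) - -1180} = \sqrt{23 \left(-3 + \left(2 - 16\right)\right) + \left(-35 + 1215\right)} = \sqrt{23 \left(-3 + \left(2 - 16\right)\right) + 1180} = \sqrt{23 \left(-3 - 14\right) + 1180} = \sqrt{23 \left(-17\right) + 1180} = \sqrt{-391 + 1180} = \sqrt{789}$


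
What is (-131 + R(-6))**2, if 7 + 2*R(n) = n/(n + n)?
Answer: 288369/16 ≈ 18023.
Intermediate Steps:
R(n) = -13/4 (R(n) = -7/2 + (n/(n + n))/2 = -7/2 + (n/((2*n)))/2 = -7/2 + ((1/(2*n))*n)/2 = -7/2 + (1/2)*(1/2) = -7/2 + 1/4 = -13/4)
(-131 + R(-6))**2 = (-131 - 13/4)**2 = (-537/4)**2 = 288369/16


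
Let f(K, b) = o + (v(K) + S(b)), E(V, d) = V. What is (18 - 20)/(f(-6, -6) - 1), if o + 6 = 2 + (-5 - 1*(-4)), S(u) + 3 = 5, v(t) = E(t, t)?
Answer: 1/5 ≈ 0.20000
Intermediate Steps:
v(t) = t
S(u) = 2 (S(u) = -3 + 5 = 2)
o = -5 (o = -6 + (2 + (-5 - 1*(-4))) = -6 + (2 + (-5 + 4)) = -6 + (2 - 1) = -6 + 1 = -5)
f(K, b) = -3 + K (f(K, b) = -5 + (K + 2) = -5 + (2 + K) = -3 + K)
(18 - 20)/(f(-6, -6) - 1) = (18 - 20)/((-3 - 6) - 1) = -2/(-9 - 1) = -2/(-10) = -1/10*(-2) = 1/5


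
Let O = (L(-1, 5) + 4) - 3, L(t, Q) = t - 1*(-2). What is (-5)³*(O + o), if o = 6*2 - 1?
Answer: -1625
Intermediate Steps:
L(t, Q) = 2 + t (L(t, Q) = t + 2 = 2 + t)
o = 11 (o = 12 - 1 = 11)
O = 2 (O = ((2 - 1) + 4) - 3 = (1 + 4) - 3 = 5 - 3 = 2)
(-5)³*(O + o) = (-5)³*(2 + 11) = -125*13 = -1625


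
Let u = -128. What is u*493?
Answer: -63104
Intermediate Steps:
u*493 = -128*493 = -63104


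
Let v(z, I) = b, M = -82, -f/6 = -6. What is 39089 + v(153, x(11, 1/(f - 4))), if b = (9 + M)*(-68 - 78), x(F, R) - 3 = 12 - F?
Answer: 49747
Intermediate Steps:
f = 36 (f = -6*(-6) = 36)
x(F, R) = 15 - F (x(F, R) = 3 + (12 - F) = 15 - F)
b = 10658 (b = (9 - 82)*(-68 - 78) = -73*(-146) = 10658)
v(z, I) = 10658
39089 + v(153, x(11, 1/(f - 4))) = 39089 + 10658 = 49747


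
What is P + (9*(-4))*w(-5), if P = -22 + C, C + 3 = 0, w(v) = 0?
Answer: -25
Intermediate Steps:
C = -3 (C = -3 + 0 = -3)
P = -25 (P = -22 - 3 = -25)
P + (9*(-4))*w(-5) = -25 + (9*(-4))*0 = -25 - 36*0 = -25 + 0 = -25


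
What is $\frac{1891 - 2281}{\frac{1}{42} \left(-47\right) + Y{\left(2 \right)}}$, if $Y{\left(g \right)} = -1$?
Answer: $\frac{16380}{89} \approx 184.04$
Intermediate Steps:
$\frac{1891 - 2281}{\frac{1}{42} \left(-47\right) + Y{\left(2 \right)}} = \frac{1891 - 2281}{\frac{1}{42} \left(-47\right) - 1} = - \frac{390}{\frac{1}{42} \left(-47\right) - 1} = - \frac{390}{- \frac{47}{42} - 1} = - \frac{390}{- \frac{89}{42}} = \left(-390\right) \left(- \frac{42}{89}\right) = \frac{16380}{89}$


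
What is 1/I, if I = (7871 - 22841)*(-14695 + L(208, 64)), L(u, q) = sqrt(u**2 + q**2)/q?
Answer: 23512/5172267057855 + 2*sqrt(185)/25861335289275 ≈ 4.5468e-9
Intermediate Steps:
L(u, q) = sqrt(q**2 + u**2)/q
I = 219984150 - 7485*sqrt(185)/2 (I = (7871 - 22841)*(-14695 + sqrt(64**2 + 208**2)/64) = -14970*(-14695 + sqrt(4096 + 43264)/64) = -14970*(-14695 + sqrt(47360)/64) = -14970*(-14695 + (16*sqrt(185))/64) = -14970*(-14695 + sqrt(185)/4) = 219984150 - 7485*sqrt(185)/2 ≈ 2.1993e+8)
1/I = 1/(219984150 - 7485*sqrt(185)/2)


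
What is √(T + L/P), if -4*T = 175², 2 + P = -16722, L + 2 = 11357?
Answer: 2*I*√33462236305/4181 ≈ 87.504*I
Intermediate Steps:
L = 11355 (L = -2 + 11357 = 11355)
P = -16724 (P = -2 - 16722 = -16724)
T = -30625/4 (T = -¼*175² = -¼*30625 = -30625/4 ≈ -7656.3)
√(T + L/P) = √(-30625/4 + 11355/(-16724)) = √(-30625/4 + 11355*(-1/16724)) = √(-30625/4 - 11355/16724) = √(-32013620/4181) = 2*I*√33462236305/4181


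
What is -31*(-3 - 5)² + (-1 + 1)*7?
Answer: -1984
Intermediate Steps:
-31*(-3 - 5)² + (-1 + 1)*7 = -31*(-8)² + 0*7 = -31*64 + 0 = -1984 + 0 = -1984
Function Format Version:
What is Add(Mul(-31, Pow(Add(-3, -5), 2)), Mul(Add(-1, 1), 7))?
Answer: -1984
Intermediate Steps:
Add(Mul(-31, Pow(Add(-3, -5), 2)), Mul(Add(-1, 1), 7)) = Add(Mul(-31, Pow(-8, 2)), Mul(0, 7)) = Add(Mul(-31, 64), 0) = Add(-1984, 0) = -1984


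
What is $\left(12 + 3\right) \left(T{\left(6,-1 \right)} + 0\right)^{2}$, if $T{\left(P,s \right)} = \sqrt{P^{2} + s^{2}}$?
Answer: $555$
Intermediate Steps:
$\left(12 + 3\right) \left(T{\left(6,-1 \right)} + 0\right)^{2} = \left(12 + 3\right) \left(\sqrt{6^{2} + \left(-1\right)^{2}} + 0\right)^{2} = 15 \left(\sqrt{36 + 1} + 0\right)^{2} = 15 \left(\sqrt{37} + 0\right)^{2} = 15 \left(\sqrt{37}\right)^{2} = 15 \cdot 37 = 555$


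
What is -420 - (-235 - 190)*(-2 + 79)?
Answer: 32305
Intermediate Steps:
-420 - (-235 - 190)*(-2 + 79) = -420 - (-425)*77 = -420 - 1*(-32725) = -420 + 32725 = 32305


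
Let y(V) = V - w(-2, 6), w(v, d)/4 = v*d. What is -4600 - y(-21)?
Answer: -4627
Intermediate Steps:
w(v, d) = 4*d*v (w(v, d) = 4*(v*d) = 4*(d*v) = 4*d*v)
y(V) = 48 + V (y(V) = V - 4*6*(-2) = V - 1*(-48) = V + 48 = 48 + V)
-4600 - y(-21) = -4600 - (48 - 21) = -4600 - 1*27 = -4600 - 27 = -4627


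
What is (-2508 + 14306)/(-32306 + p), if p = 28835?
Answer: -11798/3471 ≈ -3.3990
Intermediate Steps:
(-2508 + 14306)/(-32306 + p) = (-2508 + 14306)/(-32306 + 28835) = 11798/(-3471) = 11798*(-1/3471) = -11798/3471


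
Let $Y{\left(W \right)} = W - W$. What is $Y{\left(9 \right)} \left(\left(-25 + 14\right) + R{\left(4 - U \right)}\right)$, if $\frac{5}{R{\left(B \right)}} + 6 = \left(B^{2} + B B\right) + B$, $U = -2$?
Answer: $0$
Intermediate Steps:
$R{\left(B \right)} = \frac{5}{-6 + B + 2 B^{2}}$ ($R{\left(B \right)} = \frac{5}{-6 + \left(\left(B^{2} + B B\right) + B\right)} = \frac{5}{-6 + \left(\left(B^{2} + B^{2}\right) + B\right)} = \frac{5}{-6 + \left(2 B^{2} + B\right)} = \frac{5}{-6 + \left(B + 2 B^{2}\right)} = \frac{5}{-6 + B + 2 B^{2}}$)
$Y{\left(W \right)} = 0$
$Y{\left(9 \right)} \left(\left(-25 + 14\right) + R{\left(4 - U \right)}\right) = 0 \left(\left(-25 + 14\right) + \frac{5}{-6 + \left(4 - -2\right) + 2 \left(4 - -2\right)^{2}}\right) = 0 \left(-11 + \frac{5}{-6 + \left(4 + 2\right) + 2 \left(4 + 2\right)^{2}}\right) = 0 \left(-11 + \frac{5}{-6 + 6 + 2 \cdot 6^{2}}\right) = 0 \left(-11 + \frac{5}{-6 + 6 + 2 \cdot 36}\right) = 0 \left(-11 + \frac{5}{-6 + 6 + 72}\right) = 0 \left(-11 + \frac{5}{72}\right) = 0 \left(- \frac{787}{72}\right) = 0$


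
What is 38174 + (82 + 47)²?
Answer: 54815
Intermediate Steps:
38174 + (82 + 47)² = 38174 + 129² = 38174 + 16641 = 54815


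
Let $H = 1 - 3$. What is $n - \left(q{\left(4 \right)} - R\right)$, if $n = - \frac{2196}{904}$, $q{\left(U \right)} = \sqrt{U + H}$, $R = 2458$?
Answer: $\frac{554959}{226} - \sqrt{2} \approx 2454.2$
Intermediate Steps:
$H = -2$ ($H = 1 - 3 = -2$)
$q{\left(U \right)} = \sqrt{-2 + U}$ ($q{\left(U \right)} = \sqrt{U - 2} = \sqrt{-2 + U}$)
$n = - \frac{549}{226}$ ($n = \left(-2196\right) \frac{1}{904} = - \frac{549}{226} \approx -2.4292$)
$n - \left(q{\left(4 \right)} - R\right) = - \frac{549}{226} - \left(\sqrt{-2 + 4} - 2458\right) = - \frac{549}{226} - \left(\sqrt{2} - 2458\right) = - \frac{549}{226} - \left(-2458 + \sqrt{2}\right) = - \frac{549}{226} + \left(2458 - \sqrt{2}\right) = \frac{554959}{226} - \sqrt{2}$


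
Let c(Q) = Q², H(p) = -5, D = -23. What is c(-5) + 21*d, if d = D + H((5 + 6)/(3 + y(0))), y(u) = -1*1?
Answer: -563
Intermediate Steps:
y(u) = -1
d = -28 (d = -23 - 5 = -28)
c(-5) + 21*d = (-5)² + 21*(-28) = 25 - 588 = -563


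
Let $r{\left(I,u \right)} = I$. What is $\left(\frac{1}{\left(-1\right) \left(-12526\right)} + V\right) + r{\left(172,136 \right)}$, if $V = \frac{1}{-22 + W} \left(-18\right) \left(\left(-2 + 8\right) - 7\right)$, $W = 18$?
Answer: $\frac{1049053}{6263} \approx 167.5$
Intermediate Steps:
$V = - \frac{9}{2}$ ($V = \frac{1}{-22 + 18} \left(-18\right) \left(\left(-2 + 8\right) - 7\right) = \frac{1}{-4} \left(-18\right) \left(6 - 7\right) = \left(- \frac{1}{4}\right) \left(-18\right) \left(-1\right) = \frac{9}{2} \left(-1\right) = - \frac{9}{2} \approx -4.5$)
$\left(\frac{1}{\left(-1\right) \left(-12526\right)} + V\right) + r{\left(172,136 \right)} = \left(\frac{1}{\left(-1\right) \left(-12526\right)} - \frac{9}{2}\right) + 172 = \left(\frac{1}{12526} - \frac{9}{2}\right) + 172 = - \frac{28183}{6263} + 172 = \frac{1049053}{6263}$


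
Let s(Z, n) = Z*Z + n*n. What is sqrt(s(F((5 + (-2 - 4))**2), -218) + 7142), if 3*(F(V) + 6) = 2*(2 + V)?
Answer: sqrt(54682) ≈ 233.84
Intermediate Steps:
F(V) = -14/3 + 2*V/3 (F(V) = -6 + (2*(2 + V))/3 = -6 + (4 + 2*V)/3 = -6 + (4/3 + 2*V/3) = -14/3 + 2*V/3)
s(Z, n) = Z**2 + n**2
sqrt(s(F((5 + (-2 - 4))**2), -218) + 7142) = sqrt(((-14/3 + 2*(5 + (-2 - 4))**2/3)**2 + (-218)**2) + 7142) = sqrt(((-14/3 + 2*(5 - 6)**2/3)**2 + 47524) + 7142) = sqrt(((-14/3 + (2/3)*(-1)**2)**2 + 47524) + 7142) = sqrt(((-14/3 + (2/3)*1)**2 + 47524) + 7142) = sqrt(((-14/3 + 2/3)**2 + 47524) + 7142) = sqrt(((-4)**2 + 47524) + 7142) = sqrt((16 + 47524) + 7142) = sqrt(47540 + 7142) = sqrt(54682)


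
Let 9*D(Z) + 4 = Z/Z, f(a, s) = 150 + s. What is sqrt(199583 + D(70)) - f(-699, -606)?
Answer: 456 + 2*sqrt(449061)/3 ≈ 902.75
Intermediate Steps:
D(Z) = -1/3 (D(Z) = -4/9 + (Z/Z)/9 = -4/9 + (1/9)*1 = -4/9 + 1/9 = -1/3)
sqrt(199583 + D(70)) - f(-699, -606) = sqrt(199583 - 1/3) - (150 - 606) = sqrt(598748/3) - 1*(-456) = 2*sqrt(449061)/3 + 456 = 456 + 2*sqrt(449061)/3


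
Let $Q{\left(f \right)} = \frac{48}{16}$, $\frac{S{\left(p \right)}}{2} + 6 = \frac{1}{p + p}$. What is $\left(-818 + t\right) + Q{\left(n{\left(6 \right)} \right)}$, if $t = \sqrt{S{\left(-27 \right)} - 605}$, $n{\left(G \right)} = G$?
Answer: $-815 + \frac{14 i \sqrt{255}}{9} \approx -815.0 + 24.84 i$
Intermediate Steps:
$S{\left(p \right)} = -12 + \frac{1}{p}$ ($S{\left(p \right)} = -12 + \frac{2}{p + p} = -12 + \frac{2}{2 p} = -12 + 2 \frac{1}{2 p} = -12 + \frac{1}{p}$)
$Q{\left(f \right)} = 3$ ($Q{\left(f \right)} = 48 \cdot \frac{1}{16} = 3$)
$t = \frac{14 i \sqrt{255}}{9}$ ($t = \sqrt{\left(-12 + \frac{1}{-27}\right) - 605} = \sqrt{\left(-12 - \frac{1}{27}\right) - 605} = \sqrt{- \frac{325}{27} - 605} = \sqrt{- \frac{16660}{27}} = \frac{14 i \sqrt{255}}{9} \approx 24.84 i$)
$\left(-818 + t\right) + Q{\left(n{\left(6 \right)} \right)} = \left(-818 + \frac{14 i \sqrt{255}}{9}\right) + 3 = -815 + \frac{14 i \sqrt{255}}{9}$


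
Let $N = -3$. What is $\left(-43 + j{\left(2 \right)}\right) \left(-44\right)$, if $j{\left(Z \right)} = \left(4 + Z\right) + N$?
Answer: $1760$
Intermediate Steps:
$j{\left(Z \right)} = 1 + Z$ ($j{\left(Z \right)} = \left(4 + Z\right) - 3 = 1 + Z$)
$\left(-43 + j{\left(2 \right)}\right) \left(-44\right) = \left(-43 + \left(1 + 2\right)\right) \left(-44\right) = \left(-43 + 3\right) \left(-44\right) = \left(-40\right) \left(-44\right) = 1760$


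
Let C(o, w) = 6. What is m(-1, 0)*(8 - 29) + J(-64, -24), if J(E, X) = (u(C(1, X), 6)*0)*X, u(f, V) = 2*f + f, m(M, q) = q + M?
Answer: 21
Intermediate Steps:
m(M, q) = M + q
u(f, V) = 3*f
J(E, X) = 0 (J(E, X) = ((3*6)*0)*X = (18*0)*X = 0*X = 0)
m(-1, 0)*(8 - 29) + J(-64, -24) = (-1 + 0)*(8 - 29) + 0 = -1*(-21) + 0 = 21 + 0 = 21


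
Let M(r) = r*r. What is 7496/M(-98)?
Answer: 1874/2401 ≈ 0.78051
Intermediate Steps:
M(r) = r²
7496/M(-98) = 7496/((-98)²) = 7496/9604 = 7496*(1/9604) = 1874/2401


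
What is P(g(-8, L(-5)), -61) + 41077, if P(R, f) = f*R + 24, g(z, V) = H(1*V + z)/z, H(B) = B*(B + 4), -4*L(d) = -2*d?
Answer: 1331885/32 ≈ 41621.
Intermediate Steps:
L(d) = d/2 (L(d) = -(-1)*d/2 = d/2)
H(B) = B*(4 + B)
g(z, V) = (V + z)*(4 + V + z)/z (g(z, V) = ((1*V + z)*(4 + (1*V + z)))/z = ((V + z)*(4 + (V + z)))/z = ((V + z)*(4 + V + z))/z = (V + z)*(4 + V + z)/z)
P(R, f) = 24 + R*f (P(R, f) = R*f + 24 = 24 + R*f)
P(g(-8, L(-5)), -61) + 41077 = (24 + (((½)*(-5) - 8)*(4 + (½)*(-5) - 8)/(-8))*(-61)) + 41077 = (24 - (-5/2 - 8)*(4 - 5/2 - 8)/8*(-61)) + 41077 = (24 - ⅛*(-21/2)*(-13/2)*(-61)) + 41077 = (24 - 273/32*(-61)) + 41077 = (24 + 16653/32) + 41077 = 17421/32 + 41077 = 1331885/32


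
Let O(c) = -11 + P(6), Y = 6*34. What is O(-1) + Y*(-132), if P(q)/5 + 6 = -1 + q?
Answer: -26944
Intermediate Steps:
P(q) = -35 + 5*q (P(q) = -30 + 5*(-1 + q) = -30 + (-5 + 5*q) = -35 + 5*q)
Y = 204
O(c) = -16 (O(c) = -11 + (-35 + 5*6) = -11 + (-35 + 30) = -11 - 5 = -16)
O(-1) + Y*(-132) = -16 + 204*(-132) = -16 - 26928 = -26944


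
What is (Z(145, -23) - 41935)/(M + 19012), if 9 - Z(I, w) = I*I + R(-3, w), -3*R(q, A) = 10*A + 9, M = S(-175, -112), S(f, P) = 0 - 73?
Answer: -189074/56817 ≈ -3.3278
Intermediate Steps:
S(f, P) = -73
M = -73
R(q, A) = -3 - 10*A/3 (R(q, A) = -(10*A + 9)/3 = -(9 + 10*A)/3 = -3 - 10*A/3)
Z(I, w) = 12 - I**2 + 10*w/3 (Z(I, w) = 9 - (I*I + (-3 - 10*w/3)) = 9 - (I**2 + (-3 - 10*w/3)) = 9 - (-3 + I**2 - 10*w/3) = 9 + (3 - I**2 + 10*w/3) = 12 - I**2 + 10*w/3)
(Z(145, -23) - 41935)/(M + 19012) = ((12 - 1*145**2 + (10/3)*(-23)) - 41935)/(-73 + 19012) = ((12 - 1*21025 - 230/3) - 41935)/18939 = ((12 - 21025 - 230/3) - 41935)*(1/18939) = (-63269/3 - 41935)*(1/18939) = -189074/3*1/18939 = -189074/56817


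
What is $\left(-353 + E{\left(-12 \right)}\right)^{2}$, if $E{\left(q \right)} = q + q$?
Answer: $142129$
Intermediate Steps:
$E{\left(q \right)} = 2 q$
$\left(-353 + E{\left(-12 \right)}\right)^{2} = \left(-353 + 2 \left(-12\right)\right)^{2} = \left(-353 - 24\right)^{2} = \left(-377\right)^{2} = 142129$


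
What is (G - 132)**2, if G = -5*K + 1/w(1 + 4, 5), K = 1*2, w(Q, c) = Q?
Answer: 502681/25 ≈ 20107.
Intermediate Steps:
K = 2
G = -49/5 (G = -5*2 + 1/(1 + 4) = -10 + 1/5 = -49/5 ≈ -9.8000)
(G - 132)**2 = (-49/5 - 132)**2 = (-709/5)**2 = 502681/25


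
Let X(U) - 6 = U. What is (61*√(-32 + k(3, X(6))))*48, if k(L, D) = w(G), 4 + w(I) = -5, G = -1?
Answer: 2928*I*√41 ≈ 18748.0*I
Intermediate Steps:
X(U) = 6 + U
w(I) = -9 (w(I) = -4 - 5 = -9)
k(L, D) = -9
(61*√(-32 + k(3, X(6))))*48 = (61*√(-32 - 9))*48 = (61*√(-41))*48 = (61*(I*√41))*48 = (61*I*√41)*48 = 2928*I*√41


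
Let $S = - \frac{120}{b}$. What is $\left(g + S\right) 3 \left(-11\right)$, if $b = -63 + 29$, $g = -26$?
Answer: $\frac{12606}{17} \approx 741.53$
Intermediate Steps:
$b = -34$
$S = \frac{60}{17}$ ($S = - \frac{120}{-34} = \left(-120\right) \left(- \frac{1}{34}\right) = \frac{60}{17} \approx 3.5294$)
$\left(g + S\right) 3 \left(-11\right) = \left(-26 + \frac{60}{17}\right) 3 \left(-11\right) = \left(- \frac{382}{17}\right) \left(-33\right) = \frac{12606}{17}$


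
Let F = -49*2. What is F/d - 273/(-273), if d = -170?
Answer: 134/85 ≈ 1.5765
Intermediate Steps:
F = -98
F/d - 273/(-273) = -98/(-170) - 273/(-273) = -98*(-1/170) - 273*(-1/273) = 49/85 + 1 = 134/85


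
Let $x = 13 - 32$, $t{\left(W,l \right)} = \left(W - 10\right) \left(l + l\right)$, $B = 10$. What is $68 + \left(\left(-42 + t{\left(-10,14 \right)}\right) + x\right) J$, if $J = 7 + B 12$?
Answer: $-78799$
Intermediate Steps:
$t{\left(W,l \right)} = 2 l \left(-10 + W\right)$ ($t{\left(W,l \right)} = \left(-10 + W\right) 2 l = 2 l \left(-10 + W\right)$)
$J = 127$ ($J = 7 + 10 \cdot 12 = 7 + 120 = 127$)
$x = -19$ ($x = 13 - 32 = -19$)
$68 + \left(\left(-42 + t{\left(-10,14 \right)}\right) + x\right) J = 68 + \left(\left(-42 + 2 \cdot 14 \left(-10 - 10\right)\right) - 19\right) 127 = 68 + \left(\left(-42 + 2 \cdot 14 \left(-20\right)\right) - 19\right) 127 = 68 + \left(\left(-42 - 560\right) - 19\right) 127 = 68 + \left(-602 - 19\right) 127 = 68 - 78867 = -78799$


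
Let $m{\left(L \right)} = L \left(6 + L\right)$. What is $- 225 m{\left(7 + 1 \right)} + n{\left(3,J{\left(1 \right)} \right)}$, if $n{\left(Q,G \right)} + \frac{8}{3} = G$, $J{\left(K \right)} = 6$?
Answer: $- \frac{75590}{3} \approx -25197.0$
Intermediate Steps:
$n{\left(Q,G \right)} = - \frac{8}{3} + G$
$- 225 m{\left(7 + 1 \right)} + n{\left(3,J{\left(1 \right)} \right)} = - 225 \left(7 + 1\right) \left(6 + \left(7 + 1\right)\right) + \left(- \frac{8}{3} + 6\right) = - 225 \cdot 8 \left(6 + 8\right) + \frac{10}{3} = - 225 \cdot 8 \cdot 14 + \frac{10}{3} = \left(-225\right) 112 + \frac{10}{3} = -25200 + \frac{10}{3} = - \frac{75590}{3}$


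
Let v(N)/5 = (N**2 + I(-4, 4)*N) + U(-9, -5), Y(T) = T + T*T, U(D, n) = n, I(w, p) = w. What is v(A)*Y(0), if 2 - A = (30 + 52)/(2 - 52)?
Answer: 0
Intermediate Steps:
Y(T) = T + T**2
A = 91/25 (A = 2 - (30 + 52)/(2 - 52) = 2 - 82/(-50) = 2 - 82*(-1)/50 = 2 - 1*(-41/25) = 2 + 41/25 = 91/25 ≈ 3.6400)
v(N) = -25 - 20*N + 5*N**2 (v(N) = 5*((N**2 - 4*N) - 5) = 5*(-5 + N**2 - 4*N) = -25 - 20*N + 5*N**2)
v(A)*Y(0) = (-25 - 20*91/25 + 5*(91/25)**2)*(0*(1 + 0)) = (-25 - 364/5 + 5*(8281/625))*(0*1) = (-25 - 364/5 + 8281/125)*0 = -3944/125*0 = 0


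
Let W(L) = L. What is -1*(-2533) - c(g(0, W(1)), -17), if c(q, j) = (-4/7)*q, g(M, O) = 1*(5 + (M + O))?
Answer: 17755/7 ≈ 2536.4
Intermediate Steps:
g(M, O) = 5 + M + O (g(M, O) = 1*(5 + M + O) = 5 + M + O)
c(q, j) = -4*q/7 (c(q, j) = (-4*⅐)*q = -4*q/7)
-1*(-2533) - c(g(0, W(1)), -17) = -1*(-2533) - (-4)*(5 + 0 + 1)/7 = 2533 - (-4)*6/7 = 2533 - 1*(-24/7) = 2533 + 24/7 = 17755/7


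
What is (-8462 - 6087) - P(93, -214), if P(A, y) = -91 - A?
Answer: -14365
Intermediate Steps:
(-8462 - 6087) - P(93, -214) = (-8462 - 6087) - (-91 - 1*93) = -14549 - (-91 - 93) = -14549 - 1*(-184) = -14549 + 184 = -14365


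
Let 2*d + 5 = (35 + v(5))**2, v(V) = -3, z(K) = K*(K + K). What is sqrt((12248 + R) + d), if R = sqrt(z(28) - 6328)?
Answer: sqrt(51030 + 8*I*sqrt(1190))/2 ≈ 112.95 + 0.30541*I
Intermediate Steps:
z(K) = 2*K**2 (z(K) = K*(2*K) = 2*K**2)
R = 2*I*sqrt(1190) (R = sqrt(2*28**2 - 6328) = sqrt(2*784 - 6328) = sqrt(1568 - 6328) = sqrt(-4760) = 2*I*sqrt(1190) ≈ 68.993*I)
d = 1019/2 (d = -5/2 + (35 - 3)**2/2 = -5/2 + (1/2)*32**2 = -5/2 + (1/2)*1024 = -5/2 + 512 = 1019/2 ≈ 509.50)
sqrt((12248 + R) + d) = sqrt((12248 + 2*I*sqrt(1190)) + 1019/2) = sqrt(25515/2 + 2*I*sqrt(1190))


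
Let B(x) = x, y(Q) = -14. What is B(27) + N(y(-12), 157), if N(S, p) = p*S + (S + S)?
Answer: -2199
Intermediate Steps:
N(S, p) = 2*S + S*p (N(S, p) = S*p + 2*S = 2*S + S*p)
B(27) + N(y(-12), 157) = 27 - 14*(2 + 157) = 27 - 14*159 = 27 - 2226 = -2199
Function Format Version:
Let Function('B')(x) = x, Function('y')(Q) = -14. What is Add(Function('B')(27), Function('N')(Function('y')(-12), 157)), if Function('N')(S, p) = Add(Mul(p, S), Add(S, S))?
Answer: -2199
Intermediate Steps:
Function('N')(S, p) = Add(Mul(2, S), Mul(S, p)) (Function('N')(S, p) = Add(Mul(S, p), Mul(2, S)) = Add(Mul(2, S), Mul(S, p)))
Add(Function('B')(27), Function('N')(Function('y')(-12), 157)) = Add(27, Mul(-14, Add(2, 157))) = Add(27, Mul(-14, 159)) = Add(27, -2226) = -2199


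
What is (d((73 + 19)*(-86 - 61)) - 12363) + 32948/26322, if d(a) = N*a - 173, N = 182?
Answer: -32559034070/13161 ≈ -2.4739e+6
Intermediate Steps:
d(a) = -173 + 182*a (d(a) = 182*a - 173 = -173 + 182*a)
(d((73 + 19)*(-86 - 61)) - 12363) + 32948/26322 = ((-173 + 182*((73 + 19)*(-86 - 61))) - 12363) + 32948/26322 = ((-173 + 182*(92*(-147))) - 12363) + 32948*(1/26322) = ((-173 + 182*(-13524)) - 12363) + 16474/13161 = ((-173 - 2461368) - 12363) + 16474/13161 = (-2461541 - 12363) + 16474/13161 = -2473904 + 16474/13161 = -32559034070/13161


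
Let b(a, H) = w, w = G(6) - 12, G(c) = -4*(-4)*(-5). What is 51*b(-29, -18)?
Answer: -4692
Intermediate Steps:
G(c) = -80 (G(c) = 16*(-5) = -80)
w = -92 (w = -80 - 12 = -92)
b(a, H) = -92
51*b(-29, -18) = 51*(-92) = -4692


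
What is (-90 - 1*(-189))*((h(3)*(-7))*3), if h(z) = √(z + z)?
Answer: -2079*√6 ≈ -5092.5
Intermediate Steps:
h(z) = √2*√z (h(z) = √(2*z) = √2*√z)
(-90 - 1*(-189))*((h(3)*(-7))*3) = (-90 - 1*(-189))*(((√2*√3)*(-7))*3) = (-90 + 189)*((√6*(-7))*3) = 99*(-7*√6*3) = 99*(-21*√6) = -2079*√6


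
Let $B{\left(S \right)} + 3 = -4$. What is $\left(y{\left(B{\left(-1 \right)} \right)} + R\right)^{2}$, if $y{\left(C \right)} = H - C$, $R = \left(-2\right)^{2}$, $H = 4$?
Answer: $225$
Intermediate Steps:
$B{\left(S \right)} = -7$ ($B{\left(S \right)} = -3 - 4 = -7$)
$R = 4$
$y{\left(C \right)} = 4 - C$
$\left(y{\left(B{\left(-1 \right)} \right)} + R\right)^{2} = \left(\left(4 - -7\right) + 4\right)^{2} = \left(\left(4 + 7\right) + 4\right)^{2} = \left(11 + 4\right)^{2} = 15^{2} = 225$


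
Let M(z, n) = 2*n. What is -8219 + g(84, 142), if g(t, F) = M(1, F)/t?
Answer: -172528/21 ≈ -8215.6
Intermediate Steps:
g(t, F) = 2*F/t (g(t, F) = (2*F)/t = 2*F/t)
-8219 + g(84, 142) = -8219 + 2*142/84 = -8219 + 2*142*(1/84) = -8219 + 71/21 = -172528/21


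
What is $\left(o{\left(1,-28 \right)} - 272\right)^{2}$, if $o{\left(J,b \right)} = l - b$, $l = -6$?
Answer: $62500$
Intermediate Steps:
$o{\left(J,b \right)} = -6 - b$
$\left(o{\left(1,-28 \right)} - 272\right)^{2} = \left(\left(-6 - -28\right) - 272\right)^{2} = \left(\left(-6 + 28\right) - 272\right)^{2} = \left(22 - 272\right)^{2} = \left(-250\right)^{2} = 62500$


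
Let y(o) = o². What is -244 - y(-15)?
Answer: -469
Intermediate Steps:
-244 - y(-15) = -244 - 1*(-15)² = -244 - 1*225 = -244 - 225 = -469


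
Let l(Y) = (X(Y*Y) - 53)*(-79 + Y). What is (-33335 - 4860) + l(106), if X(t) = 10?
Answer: -39356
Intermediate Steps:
l(Y) = 3397 - 43*Y (l(Y) = (10 - 53)*(-79 + Y) = -43*(-79 + Y) = 3397 - 43*Y)
(-33335 - 4860) + l(106) = (-33335 - 4860) + (3397 - 43*106) = -38195 + (3397 - 4558) = -38195 - 1161 = -39356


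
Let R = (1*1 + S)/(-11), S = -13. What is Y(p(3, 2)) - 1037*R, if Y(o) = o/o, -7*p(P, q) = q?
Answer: -12433/11 ≈ -1130.3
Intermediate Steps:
p(P, q) = -q/7
Y(o) = 1
R = 12/11 (R = (1*1 - 13)/(-11) = -(1 - 13)/11 = -1/11*(-12) = 12/11 ≈ 1.0909)
Y(p(3, 2)) - 1037*R = 1 - 1037*12/11 = 1 - 12444/11 = -12433/11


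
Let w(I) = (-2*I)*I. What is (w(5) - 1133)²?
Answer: 1399489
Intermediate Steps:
w(I) = -2*I²
(w(5) - 1133)² = (-2*5² - 1133)² = (-2*25 - 1133)² = (-50 - 1133)² = (-1183)² = 1399489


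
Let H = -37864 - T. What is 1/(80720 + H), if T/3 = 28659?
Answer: -1/43121 ≈ -2.3191e-5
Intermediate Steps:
T = 85977 (T = 3*28659 = 85977)
H = -123841 (H = -37864 - 1*85977 = -37864 - 85977 = -123841)
1/(80720 + H) = 1/(80720 - 123841) = 1/(-43121) = -1/43121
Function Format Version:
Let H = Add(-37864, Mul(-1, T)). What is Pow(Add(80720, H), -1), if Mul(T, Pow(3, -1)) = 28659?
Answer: Rational(-1, 43121) ≈ -2.3191e-5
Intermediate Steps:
T = 85977 (T = Mul(3, 28659) = 85977)
H = -123841 (H = Add(-37864, Mul(-1, 85977)) = Add(-37864, -85977) = -123841)
Pow(Add(80720, H), -1) = Pow(Add(80720, -123841), -1) = Pow(-43121, -1) = Rational(-1, 43121)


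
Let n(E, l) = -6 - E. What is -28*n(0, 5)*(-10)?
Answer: -1680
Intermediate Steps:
-28*n(0, 5)*(-10) = -28*(-6 - 1*0)*(-10) = -28*(-6 + 0)*(-10) = -28*(-6)*(-10) = 168*(-10) = -1680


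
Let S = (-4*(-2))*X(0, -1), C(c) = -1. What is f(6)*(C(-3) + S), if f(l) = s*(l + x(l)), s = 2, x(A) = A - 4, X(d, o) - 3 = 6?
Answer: 1136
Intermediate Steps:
X(d, o) = 9 (X(d, o) = 3 + 6 = 9)
x(A) = -4 + A
S = 72 (S = -4*(-2)*9 = 8*9 = 72)
f(l) = -8 + 4*l (f(l) = 2*(l + (-4 + l)) = 2*(-4 + 2*l) = -8 + 4*l)
f(6)*(C(-3) + S) = (-8 + 4*6)*(-1 + 72) = (-8 + 24)*71 = 16*71 = 1136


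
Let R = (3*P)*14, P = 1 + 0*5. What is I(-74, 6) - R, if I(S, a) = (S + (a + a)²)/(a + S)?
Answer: -1463/34 ≈ -43.029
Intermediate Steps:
P = 1 (P = 1 + 0 = 1)
I(S, a) = (S + 4*a²)/(S + a) (I(S, a) = (S + (2*a)²)/(S + a) = (S + 4*a²)/(S + a))
R = 42 (R = (3*1)*14 = 3*14 = 42)
I(-74, 6) - R = (-74 + 4*6²)/(-74 + 6) - 1*42 = (-74 + 4*36)/(-68) - 42 = -(-74 + 144)/68 - 42 = -1/68*70 - 42 = -35/34 - 42 = -1463/34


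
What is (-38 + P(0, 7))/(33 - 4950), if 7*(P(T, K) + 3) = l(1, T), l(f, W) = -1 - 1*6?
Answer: 14/1639 ≈ 0.0085418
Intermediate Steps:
l(f, W) = -7 (l(f, W) = -1 - 6 = -7)
P(T, K) = -4 (P(T, K) = -3 + (⅐)*(-7) = -3 - 1 = -4)
(-38 + P(0, 7))/(33 - 4950) = (-38 - 4)/(33 - 4950) = -42/(-4917) = -42*(-1/4917) = 14/1639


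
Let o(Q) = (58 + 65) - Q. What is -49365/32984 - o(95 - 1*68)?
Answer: -3215829/32984 ≈ -97.497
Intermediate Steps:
o(Q) = 123 - Q
-49365/32984 - o(95 - 1*68) = -49365/32984 - (123 - (95 - 1*68)) = -49365*1/32984 - (123 - (95 - 68)) = -49365/32984 - (123 - 1*27) = -49365/32984 - (123 - 27) = -49365/32984 - 1*96 = -49365/32984 - 96 = -3215829/32984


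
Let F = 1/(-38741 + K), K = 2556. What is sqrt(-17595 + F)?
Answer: 2*I*sqrt(5759521906265)/36185 ≈ 132.65*I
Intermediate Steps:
F = -1/36185 (F = 1/(-38741 + 2556) = 1/(-36185) = -1/36185 ≈ -2.7636e-5)
sqrt(-17595 + F) = sqrt(-17595 - 1/36185) = sqrt(-636675076/36185) = 2*I*sqrt(5759521906265)/36185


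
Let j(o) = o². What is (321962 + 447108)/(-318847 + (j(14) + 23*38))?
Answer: -769070/317777 ≈ -2.4202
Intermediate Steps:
(321962 + 447108)/(-318847 + (j(14) + 23*38)) = (321962 + 447108)/(-318847 + (14² + 23*38)) = 769070/(-318847 + (196 + 874)) = 769070/(-318847 + 1070) = 769070/(-317777) = 769070*(-1/317777) = -769070/317777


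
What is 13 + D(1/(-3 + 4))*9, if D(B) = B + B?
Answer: 31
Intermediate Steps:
D(B) = 2*B
13 + D(1/(-3 + 4))*9 = 13 + (2/(-3 + 4))*9 = 13 + (2/1)*9 = 13 + (2*1)*9 = 13 + 2*9 = 13 + 18 = 31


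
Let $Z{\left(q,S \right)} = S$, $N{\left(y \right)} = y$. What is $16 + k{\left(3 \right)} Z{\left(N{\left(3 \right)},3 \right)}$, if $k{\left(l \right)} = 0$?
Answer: $16$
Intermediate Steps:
$16 + k{\left(3 \right)} Z{\left(N{\left(3 \right)},3 \right)} = 16 + 0 \cdot 3 = 16 + 0 = 16$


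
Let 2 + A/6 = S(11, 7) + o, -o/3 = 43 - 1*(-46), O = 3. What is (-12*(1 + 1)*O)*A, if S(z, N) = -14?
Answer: 122256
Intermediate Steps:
o = -267 (o = -3*(43 - 1*(-46)) = -3*(43 + 46) = -3*89 = -267)
A = -1698 (A = -12 + 6*(-14 - 267) = -12 + 6*(-281) = -12 - 1686 = -1698)
(-12*(1 + 1)*O)*A = -12*(1 + 1)*3*(-1698) = -24*3*(-1698) = -12*6*(-1698) = -72*(-1698) = 122256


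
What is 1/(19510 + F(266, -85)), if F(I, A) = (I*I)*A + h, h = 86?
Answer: -1/5994664 ≈ -1.6681e-7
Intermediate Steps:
F(I, A) = 86 + A*I**2 (F(I, A) = (I*I)*A + 86 = I**2*A + 86 = A*I**2 + 86 = 86 + A*I**2)
1/(19510 + F(266, -85)) = 1/(19510 + (86 - 85*266**2)) = 1/(19510 + (86 - 85*70756)) = 1/(19510 + (86 - 6014260)) = 1/(19510 - 6014174) = 1/(-5994664) = -1/5994664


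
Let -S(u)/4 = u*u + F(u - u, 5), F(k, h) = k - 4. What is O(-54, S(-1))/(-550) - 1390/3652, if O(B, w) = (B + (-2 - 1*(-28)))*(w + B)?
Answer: -10453/4150 ≈ -2.5188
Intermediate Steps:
F(k, h) = -4 + k
S(u) = 16 - 4*u² (S(u) = -4*(u*u + (-4 + (u - u))) = -4*(u² + (-4 + 0)) = -4*(u² - 4) = -4*(-4 + u²) = 16 - 4*u²)
O(B, w) = (26 + B)*(B + w) (O(B, w) = (B + (-2 + 28))*(B + w) = (B + 26)*(B + w) = (26 + B)*(B + w))
O(-54, S(-1))/(-550) - 1390/3652 = ((-54)² + 26*(-54) + 26*(16 - 4*(-1)²) - 54*(16 - 4*(-1)²))/(-550) - 1390/3652 = (2916 - 1404 + 26*(16 - 4*1) - 54*(16 - 4*1))*(-1/550) - 1390*1/3652 = (2916 - 1404 + 26*(16 - 4) - 54*(16 - 4))*(-1/550) - 695/1826 = (2916 - 1404 + 26*12 - 54*12)*(-1/550) - 695/1826 = (2916 - 1404 + 312 - 648)*(-1/550) - 695/1826 = 1176*(-1/550) - 695/1826 = -588/275 - 695/1826 = -10453/4150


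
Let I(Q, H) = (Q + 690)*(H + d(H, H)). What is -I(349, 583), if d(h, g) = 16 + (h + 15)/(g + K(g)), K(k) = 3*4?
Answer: -370926117/595 ≈ -6.2341e+5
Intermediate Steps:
K(k) = 12
d(h, g) = 16 + (15 + h)/(12 + g) (d(h, g) = 16 + (h + 15)/(g + 12) = 16 + (15 + h)/(12 + g))
I(Q, H) = (690 + Q)*(H + (207 + 17*H)/(12 + H)) (I(Q, H) = (Q + 690)*(H + (207 + H + 16*H)/(12 + H)) = (690 + Q)*(H + (207 + 17*H)/(12 + H)))
-I(349, 583) = -(142830 + 11730*583 + 349*(207 + 17*583) + 583*(12 + 583)*(690 + 349))/(12 + 583) = -(142830 + 6838590 + 349*(207 + 9911) + 583*595*1039)/595 = -(142830 + 6838590 + 349*10118 + 360413515)/595 = -(142830 + 6838590 + 3531182 + 360413515)/595 = -370926117/595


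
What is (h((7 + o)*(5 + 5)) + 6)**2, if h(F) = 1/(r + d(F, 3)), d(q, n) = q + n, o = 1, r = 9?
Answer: 305809/8464 ≈ 36.131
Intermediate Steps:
d(q, n) = n + q
h(F) = 1/(12 + F) (h(F) = 1/(9 + (3 + F)) = 1/(12 + F))
(h((7 + o)*(5 + 5)) + 6)**2 = (1/(12 + (7 + 1)*(5 + 5)) + 6)**2 = (1/(12 + 8*10) + 6)**2 = (1/(12 + 80) + 6)**2 = (1/92 + 6)**2 = (553/92)**2 = 305809/8464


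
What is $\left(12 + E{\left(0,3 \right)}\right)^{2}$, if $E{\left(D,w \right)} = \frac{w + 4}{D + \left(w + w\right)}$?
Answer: $\frac{6241}{36} \approx 173.36$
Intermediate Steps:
$E{\left(D,w \right)} = \frac{4 + w}{D + 2 w}$
$\left(12 + E{\left(0,3 \right)}\right)^{2} = \left(12 + \frac{4 + 3}{0 + 2 \cdot 3}\right)^{2} = \left(12 + \frac{1}{0 + 6} \cdot 7\right)^{2} = \left(12 + \frac{1}{6} \cdot 7\right)^{2} = \left(12 + \frac{7}{6}\right)^{2} = \left(\frac{79}{6}\right)^{2} = \frac{6241}{36}$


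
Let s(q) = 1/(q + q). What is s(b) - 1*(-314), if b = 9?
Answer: 5653/18 ≈ 314.06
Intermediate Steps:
s(q) = 1/(2*q)
s(b) - 1*(-314) = (1/2)/9 - 1*(-314) = (1/2)*(1/9) + 314 = 1/18 + 314 = 5653/18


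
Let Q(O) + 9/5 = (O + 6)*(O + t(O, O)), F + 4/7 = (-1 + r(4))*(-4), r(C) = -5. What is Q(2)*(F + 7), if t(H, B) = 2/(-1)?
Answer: -1917/35 ≈ -54.771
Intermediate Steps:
F = 164/7 (F = -4/7 + (-1 - 5)*(-4) = -4/7 - 6*(-4) = -4/7 + 24 = 164/7 ≈ 23.429)
t(H, B) = -2 (t(H, B) = -1*2 = -2)
Q(O) = -9/5 + (-2 + O)*(6 + O) (Q(O) = -9/5 + (O + 6)*(O - 2) = -9/5 + (6 + O)*(-2 + O) = -9/5 + (-2 + O)*(6 + O))
Q(2)*(F + 7) = (-69/5 + 2² + 4*2)*(164/7 + 7) = (-69/5 + 4 + 8)*(213/7) = -9/5*213/7 = -1917/35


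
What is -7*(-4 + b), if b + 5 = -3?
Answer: 84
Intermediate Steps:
b = -8 (b = -5 - 3 = -8)
-7*(-4 + b) = -7*(-4 - 8) = -7*(-12) = 84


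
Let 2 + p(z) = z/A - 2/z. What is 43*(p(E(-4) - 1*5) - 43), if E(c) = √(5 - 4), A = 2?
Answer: -3999/2 ≈ -1999.5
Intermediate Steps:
E(c) = 1 (E(c) = √1 = 1)
p(z) = -2 + z/2 - 2/z (p(z) = -2 + (z/2 - 2/z) = -2 + z/2 - 2/z)
43*(p(E(-4) - 1*5) - 43) = 43*((-2 + (1 - 1*5)/2 - 2/(1 - 1*5)) - 43) = 43*((-2 + (1 - 5)/2 - 2/(1 - 5)) - 43) = 43*((-2 + (½)*(-4) - 2/(-4)) - 43) = 43*((-2 - 2 - 2*(-¼)) - 43) = 43*((-2 - 2 + ½) - 43) = 43*(-7/2 - 43) = 43*(-93/2) = -3999/2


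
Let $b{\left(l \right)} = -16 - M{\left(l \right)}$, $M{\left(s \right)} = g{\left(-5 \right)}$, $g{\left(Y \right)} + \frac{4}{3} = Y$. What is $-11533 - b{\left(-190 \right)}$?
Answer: $- \frac{34570}{3} \approx -11523.0$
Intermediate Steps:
$g{\left(Y \right)} = - \frac{4}{3} + Y$
$M{\left(s \right)} = - \frac{19}{3}$ ($M{\left(s \right)} = - \frac{4}{3} - 5 = - \frac{19}{3}$)
$b{\left(l \right)} = - \frac{29}{3}$ ($b{\left(l \right)} = -16 - - \frac{19}{3} = -16 + \frac{19}{3} = - \frac{29}{3}$)
$-11533 - b{\left(-190 \right)} = -11533 - - \frac{29}{3} = -11533 + \frac{29}{3} = - \frac{34570}{3}$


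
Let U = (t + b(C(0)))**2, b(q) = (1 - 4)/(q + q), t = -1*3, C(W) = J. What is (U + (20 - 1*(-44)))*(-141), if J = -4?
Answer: -639717/64 ≈ -9995.6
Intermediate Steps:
C(W) = -4
t = -3
b(q) = -3/(2*q) (b(q) = -3*1/(2*q) = -3/(2*q))
U = 441/64 (U = (-3 - 3/2/(-4))**2 = (-3 - 3/2*(-1/4))**2 = (-3 + 3/8)**2 = (-21/8)**2 = 441/64 ≈ 6.8906)
(U + (20 - 1*(-44)))*(-141) = (441/64 + (20 - 1*(-44)))*(-141) = (441/64 + (20 + 44))*(-141) = (441/64 + 64)*(-141) = (4537/64)*(-141) = -639717/64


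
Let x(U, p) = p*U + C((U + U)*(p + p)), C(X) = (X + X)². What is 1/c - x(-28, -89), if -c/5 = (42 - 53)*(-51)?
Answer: -1114837679341/2805 ≈ -3.9745e+8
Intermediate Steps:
c = -2805 (c = -5*(42 - 53)*(-51) = -(-55)*(-51) = -5*561 = -2805)
C(X) = 4*X² (C(X) = (2*X)² = 4*X²)
x(U, p) = U*p + 64*U²*p² (x(U, p) = p*U + 4*((U + U)*(p + p))² = U*p + 4*((2*U)*(2*p))² = U*p + 4*(4*U*p)² = U*p + 4*(16*U²*p²) = U*p + 64*U²*p²)
1/c - x(-28, -89) = 1/(-2805) - (-28)*(-89)*(1 + 64*(-28)*(-89)) = -1/2805 - (-28)*(-89)*(1 + 159488) = -1/2805 - (-28)*(-89)*159489 = -1/2805 - 1*397446588 = -1/2805 - 397446588 = -1114837679341/2805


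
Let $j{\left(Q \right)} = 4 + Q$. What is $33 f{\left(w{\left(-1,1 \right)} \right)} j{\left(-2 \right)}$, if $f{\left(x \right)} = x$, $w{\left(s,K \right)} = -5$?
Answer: $-330$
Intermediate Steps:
$33 f{\left(w{\left(-1,1 \right)} \right)} j{\left(-2 \right)} = 33 \left(-5\right) \left(4 - 2\right) = \left(-165\right) 2 = -330$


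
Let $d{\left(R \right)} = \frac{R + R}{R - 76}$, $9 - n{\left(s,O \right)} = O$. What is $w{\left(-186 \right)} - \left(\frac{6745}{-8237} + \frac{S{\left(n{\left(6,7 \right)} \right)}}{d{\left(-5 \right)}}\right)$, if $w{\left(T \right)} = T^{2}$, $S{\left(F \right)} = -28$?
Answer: $\frac{1434210743}{41185} \approx 34824.0$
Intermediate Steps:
$n{\left(s,O \right)} = 9 - O$
$d{\left(R \right)} = \frac{2 R}{-76 + R}$
$w{\left(-186 \right)} - \left(\frac{6745}{-8237} + \frac{S{\left(n{\left(6,7 \right)} \right)}}{d{\left(-5 \right)}}\right) = \left(-186\right)^{2} - \left(\frac{6745}{-8237} - \frac{28}{2 \left(-5\right) \frac{1}{-76 - 5}}\right) = 34596 - \left(6745 \left(- \frac{1}{8237}\right) - \frac{28}{2 \left(-5\right) \frac{1}{-81}}\right) = 34596 - \left(- \frac{6745}{8237} - \frac{28}{2 \left(-5\right) \left(- \frac{1}{81}\right)}\right) = 34596 - \left(- \frac{6745}{8237} - \frac{28}{\frac{10}{81}}\right) = 34596 - \left(- \frac{6745}{8237} - \frac{1134}{5}\right) = 34596 - - \frac{9374483}{41185} = 34596 + \frac{9374483}{41185} = \frac{1434210743}{41185}$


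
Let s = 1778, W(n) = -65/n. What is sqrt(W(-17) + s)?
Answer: sqrt(514947)/17 ≈ 42.212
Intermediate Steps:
sqrt(W(-17) + s) = sqrt(-65/(-17) + 1778) = sqrt(-65*(-1/17) + 1778) = sqrt(65/17 + 1778) = sqrt(30291/17) = sqrt(514947)/17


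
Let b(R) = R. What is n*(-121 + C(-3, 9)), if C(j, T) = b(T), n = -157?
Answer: 17584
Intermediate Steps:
C(j, T) = T
n*(-121 + C(-3, 9)) = -157*(-121 + 9) = -157*(-112) = 17584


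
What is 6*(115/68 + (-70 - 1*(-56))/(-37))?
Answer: 15621/1258 ≈ 12.417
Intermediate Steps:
6*(115/68 + (-70 - 1*(-56))/(-37)) = 6*(115*(1/68) + (-70 + 56)*(-1/37)) = 6*(115/68 - 14*(-1/37)) = 6*(115/68 + 14/37) = 6*(5207/2516) = 15621/1258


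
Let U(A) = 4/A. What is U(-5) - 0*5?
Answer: -⅘ ≈ -0.80000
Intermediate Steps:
U(-5) - 0*5 = 4/(-5) - 0*5 = 4*(-⅕) - 74*0 = -⅘ + 0 = -⅘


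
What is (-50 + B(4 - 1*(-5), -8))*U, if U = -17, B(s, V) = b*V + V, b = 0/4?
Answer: 986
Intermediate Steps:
b = 0 (b = 0*(¼) = 0)
B(s, V) = V (B(s, V) = 0*V + V = 0 + V = V)
(-50 + B(4 - 1*(-5), -8))*U = (-50 - 8)*(-17) = -58*(-17) = 986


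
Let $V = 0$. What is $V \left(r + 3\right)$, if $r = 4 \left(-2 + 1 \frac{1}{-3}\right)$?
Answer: $0$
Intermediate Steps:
$r = - \frac{28}{3}$ ($r = 4 \left(-2 + 1 \left(- \frac{1}{3}\right)\right) = 4 \left(-2 - \frac{1}{3}\right) = 4 \left(- \frac{7}{3}\right) = - \frac{28}{3} \approx -9.3333$)
$V \left(r + 3\right) = 0 \left(- \frac{28}{3} + 3\right) = 0 \left(- \frac{19}{3}\right) = 0$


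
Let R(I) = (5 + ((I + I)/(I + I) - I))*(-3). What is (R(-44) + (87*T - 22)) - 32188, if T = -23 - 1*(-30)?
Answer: -31751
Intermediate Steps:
T = 7 (T = -23 + 30 = 7)
R(I) = -18 + 3*I (R(I) = (5 + ((2*I)/((2*I)) - I))*(-3) = (5 + ((2*I)*(1/(2*I)) - I))*(-3) = (5 + (1 - I))*(-3) = (6 - I)*(-3) = -18 + 3*I)
(R(-44) + (87*T - 22)) - 32188 = ((-18 + 3*(-44)) + (87*7 - 22)) - 32188 = ((-18 - 132) + (609 - 22)) - 32188 = (-150 + 587) - 32188 = 437 - 32188 = -31751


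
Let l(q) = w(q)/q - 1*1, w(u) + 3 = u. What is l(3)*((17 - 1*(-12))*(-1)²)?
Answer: -29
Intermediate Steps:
w(u) = -3 + u
l(q) = -1 + (-3 + q)/q (l(q) = (-3 + q)/q - 1*1 = (-3 + q)/q - 1 = -1 + (-3 + q)/q)
l(3)*((17 - 1*(-12))*(-1)²) = (-3/3)*((17 - 1*(-12))*(-1)²) = (-3*⅓)*((17 + 12)*1) = -29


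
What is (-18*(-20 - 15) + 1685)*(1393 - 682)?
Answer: 1645965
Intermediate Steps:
(-18*(-20 - 15) + 1685)*(1393 - 682) = (-18*(-35) + 1685)*711 = (630 + 1685)*711 = 2315*711 = 1645965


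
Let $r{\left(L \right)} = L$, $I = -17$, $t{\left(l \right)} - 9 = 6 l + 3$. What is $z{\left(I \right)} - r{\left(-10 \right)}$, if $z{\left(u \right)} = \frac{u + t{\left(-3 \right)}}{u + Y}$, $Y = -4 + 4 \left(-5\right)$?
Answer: $\frac{433}{41} \approx 10.561$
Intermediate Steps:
$t{\left(l \right)} = 12 + 6 l$ ($t{\left(l \right)} = 9 + \left(6 l + 3\right) = 9 + \left(3 + 6 l\right) = 12 + 6 l$)
$Y = -24$ ($Y = -4 - 20 = -24$)
$z{\left(u \right)} = \frac{-6 + u}{-24 + u}$ ($z{\left(u \right)} = \frac{u + \left(12 + 6 \left(-3\right)\right)}{u - 24} = \frac{u + \left(12 - 18\right)}{-24 + u} = \frac{u - 6}{-24 + u} = \frac{-6 + u}{-24 + u}$)
$z{\left(I \right)} - r{\left(-10 \right)} = \frac{-6 - 17}{-24 - 17} - -10 = \frac{1}{-41} \left(-23\right) + 10 = \left(- \frac{1}{41}\right) \left(-23\right) + 10 = \frac{23}{41} + 10 = \frac{433}{41}$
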